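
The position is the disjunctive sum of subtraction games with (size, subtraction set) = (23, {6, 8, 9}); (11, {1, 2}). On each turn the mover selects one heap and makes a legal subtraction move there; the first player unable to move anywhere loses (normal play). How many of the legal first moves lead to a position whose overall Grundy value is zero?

2

Heap A, S = {6, 8, 9}:
n :  0  1  2  3  4  5  6  7  8  9 10 11 12 13 14 15 16 17 18 19 20 21 22 23
G :  0  0  0  0  0  0  1  1  1  1  1  1  2  2  2  0  0  0  0  0  0  1  1  1
G_A(23) = 1.
Heap B, S = {1, 2}:
n :  0  1  2  3  4  5  6  7  8  9 10 11
G :  0  1  2  0  1  2  0  1  2  0  1  2
G_B(11) = 2.
Combined Grundy value = 1 ⊕ 2 = 3.
A winning move leaves total XOR = 0, i.e. changes one component's Grundy value g to g ⊕ X where X is the current total.
Heap A: need g' = 1⊕3 = 2. Options: 23−6→G=0, 23−8→G=0, 23−9→G=2. Hits: 1.
Heap B: need g' = 2⊕3 = 1. Options: 11−1→G=1, 11−2→G=0. Hits: 1.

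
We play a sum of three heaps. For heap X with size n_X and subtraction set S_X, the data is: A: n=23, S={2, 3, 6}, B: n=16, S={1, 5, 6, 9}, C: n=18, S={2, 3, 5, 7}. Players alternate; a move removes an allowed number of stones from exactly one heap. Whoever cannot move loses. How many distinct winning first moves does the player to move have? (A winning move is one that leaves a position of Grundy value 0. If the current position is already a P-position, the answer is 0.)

Heap A, S = {2, 3, 6}:
G(0) = 0
G(1) = mex{} = 0
G(2) = mex{0} = 1
G(3) = mex{0,0} = 1
G(4) = mex{1,0} = 2
G(5) = mex{1,1} = 0
G(6) = mex{2,1,0} = 3
G(7) = mex{0,2,0} = 1
G(8) = mex{3,0,1} = 2
G(9) = mex{1,3,1} = 0
G(10) = mex{2,1,2} = 0
G(11) = mex{0,2,0} = 1
G(12) = mex{0,0,3} = 1
G(13) = mex{1,0,1} = 2
G(14) = mex{1,1,2} = 0
G(15) = mex{2,1,0} = 3
G(16) = mex{0,2,0} = 1
G(17) = mex{3,0,1} = 2
G(18) = mex{1,3,1} = 0
G(19) = mex{2,1,2} = 0
G(20) = mex{0,2,0} = 1
G(21) = mex{0,0,3} = 1
G(22) = mex{1,0,1} = 2
G(23) = mex{1,1,2} = 0
G_A(23) = 0.
Heap B, S = {1, 5, 6, 9}:
n :  0  1  2  3  4  5  6  7  8  9 10 11 12 13 14 15 16
G :  0  1  0  1  0  1  2  3  2  3  2  3  0  1  0  1  0
G_B(16) = 0.
Heap C, S = {2, 3, 5, 7}:
G(0) = 0
G(1) = mex{} = 0
G(2) = mex{0} = 1
G(3) = mex{0,0} = 1
G(4) = mex{1,0} = 2
G(5) = mex{1,1,0} = 2
G(6) = mex{2,1,0} = 3
G(7) = mex{2,2,1,0} = 3
G(8) = mex{3,2,1,0} = 4
G(9) = mex{3,3,2,1} = 0
G(10) = mex{4,3,2,1} = 0
G(11) = mex{0,4,3,2} = 1
G(12) = mex{0,0,3,2} = 1
G(13) = mex{1,0,4,3} = 2
G(14) = mex{1,1,0,3} = 2
G(15) = mex{2,1,0,4} = 3
G(16) = mex{2,2,1,0} = 3
G(17) = mex{3,2,1,0} = 4
G(18) = mex{3,3,2,1} = 0
G_C(18) = 0.
Combined Grundy value = 0 ⊕ 0 ⊕ 0 = 0.
A winning move leaves total XOR = 0, i.e. changes one component's Grundy value g to g ⊕ X where X is the current total.
Heap A: target g' = 0⊕0 = 0, but every legal move changes the Grundy value (mex property), so 0 moves.
Heap B: target g' = 0⊕0 = 0, but every legal move changes the Grundy value (mex property), so 0 moves.
Heap C: target g' = 0⊕0 = 0, but every legal move changes the Grundy value (mex property), so 0 moves.

0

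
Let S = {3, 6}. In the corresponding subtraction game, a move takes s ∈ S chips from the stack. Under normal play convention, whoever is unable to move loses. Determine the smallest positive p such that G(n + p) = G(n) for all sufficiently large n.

G(0) = 0
G(1) = mex{} = 0
G(2) = mex{} = 0
G(3) = mex{0} = 1
G(4) = mex{0} = 1
G(5) = mex{0} = 1
G(6) = mex{1,0} = 2
G(7) = mex{1,0} = 2
G(8) = mex{1,0} = 2
G(9) = mex{2,1} = 0
G(10) = mex{2,1} = 0
G(11) = mex{2,1} = 0
G(12) = mex{0,2} = 1
G(13) = mex{0,2} = 1
G(14) = mex{0,2} = 1
G(15) = mex{1,0} = 2
G(16) = mex{1,0} = 2
G(17) = mex{1,0} = 2
G(18) = mex{2,1} = 0
G(19) = mex{2,1} = 0
G(n+9) = G(n) holds for n = 0,…,5 (a full window of length max(S) = 6), so the sequence is purely periodic with period 9.

9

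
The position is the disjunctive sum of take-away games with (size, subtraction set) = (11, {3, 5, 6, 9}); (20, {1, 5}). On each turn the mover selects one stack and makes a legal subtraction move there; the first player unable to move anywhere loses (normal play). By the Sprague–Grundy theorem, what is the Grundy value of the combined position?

3

Stack A, S = {3, 5, 6, 9}:
G(0) = 0
G(1) = mex{} = 0
G(2) = mex{} = 0
G(3) = mex{0} = 1
G(4) = mex{0} = 1
G(5) = mex{0,0} = 1
G(6) = mex{1,0,0} = 2
G(7) = mex{1,0,0} = 2
G(8) = mex{1,1,0} = 2
G(9) = mex{2,1,1,0} = 3
G(10) = mex{2,1,1,0} = 3
G(11) = mex{2,2,1,0} = 3
G_A(11) = 3.
Stack B, S = {1, 5}:
G(0) = 0
G(1) = mex{0} = 1
G(2) = mex{1} = 0
G(3) = mex{0} = 1
G(4) = mex{1} = 0
G(5) = mex{0,0} = 1
G(6) = mex{1,1} = 0
G(7) = mex{0,0} = 1
G(8) = mex{1,1} = 0
G(9) = mex{0,0} = 1
G(10) = mex{1,1} = 0
G(11) = mex{0,0} = 1
G(12) = mex{1,1} = 0
G(13) = mex{0,0} = 1
G(14) = mex{1,1} = 0
G(15) = mex{0,0} = 1
G(16) = mex{1,1} = 0
G(17) = mex{0,0} = 1
G(18) = mex{1,1} = 0
G(19) = mex{0,0} = 1
G(20) = mex{1,1} = 0
G_B(20) = 0.
Combined Grundy value = 3 ⊕ 0 = 3.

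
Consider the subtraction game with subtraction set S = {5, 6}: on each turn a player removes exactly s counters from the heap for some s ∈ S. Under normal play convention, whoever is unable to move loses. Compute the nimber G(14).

n :  0  1  2  3  4  5  6  7  8  9 10 11 12 13 14
G :  0  0  0  0  0  1  1  1  1  1  2  0  0  0  0

0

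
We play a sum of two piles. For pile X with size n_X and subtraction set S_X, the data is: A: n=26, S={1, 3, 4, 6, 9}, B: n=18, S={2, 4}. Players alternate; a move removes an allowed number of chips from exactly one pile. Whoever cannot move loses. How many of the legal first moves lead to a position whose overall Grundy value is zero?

0

Pile A, S = {1, 3, 4, 6, 9}:
n :  0  1  2  3  4  5  6  7  8  9 10 11 12 13 14 15 16 17 18 19 20 21 22 23 24 25 26
G :  0  1  0  1  2  3  2  0  1  4  3  2  0  1  0  1  2  3  2  0  1  4  3  2  0  1  0
G_A(26) = 0.
Pile B, S = {2, 4}:
n :  0  1  2  3  4  5  6  7  8  9 10 11 12 13 14 15 16 17 18
G :  0  0  1  1  2  2  0  0  1  1  2  2  0  0  1  1  2  2  0
G_B(18) = 0.
Combined Grundy value = 0 ⊕ 0 = 0.
A winning move leaves total XOR = 0, i.e. changes one component's Grundy value g to g ⊕ X where X is the current total.
Pile A: target g' = 0⊕0 = 0, but every legal move changes the Grundy value (mex property), so 0 moves.
Pile B: target g' = 0⊕0 = 0, but every legal move changes the Grundy value (mex property), so 0 moves.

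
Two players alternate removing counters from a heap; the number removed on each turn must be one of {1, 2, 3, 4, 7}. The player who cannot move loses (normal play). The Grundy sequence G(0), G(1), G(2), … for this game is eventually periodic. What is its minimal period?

G(0) = 0
G(1) = mex{0} = 1
G(2) = mex{1,0} = 2
G(3) = mex{2,1,0} = 3
G(4) = mex{3,2,1,0} = 4
G(5) = mex{4,3,2,1} = 0
G(6) = mex{0,4,3,2} = 1
G(7) = mex{1,0,4,3,0} = 2
G(8) = mex{2,1,0,4,1} = 3
G(9) = mex{3,2,1,0,2} = 4
G(10) = mex{4,3,2,1,3} = 0
G(11) = mex{0,4,3,2,4} = 1
G(12) = mex{1,0,4,3,0} = 2
G(13) = mex{2,1,0,4,1} = 3
G(14) = mex{3,2,1,0,2} = 4
G(n+5) = G(n) holds for n = 0,…,6 (a full window of length max(S) = 7), so the sequence is purely periodic with period 5.

5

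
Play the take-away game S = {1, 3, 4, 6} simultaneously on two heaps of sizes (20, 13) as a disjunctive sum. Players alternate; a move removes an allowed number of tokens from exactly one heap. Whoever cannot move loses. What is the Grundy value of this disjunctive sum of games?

0

All heaps use S = {1, 3, 4, 6}:
G(0) = 0
G(1) = mex{0} = 1
G(2) = mex{1} = 0
G(3) = mex{0,0} = 1
G(4) = mex{1,1,0} = 2
G(5) = mex{2,0,1} = 3
G(6) = mex{3,1,0,0} = 2
G(7) = mex{2,2,1,1} = 0
G(8) = mex{0,3,2,0} = 1
G(9) = mex{1,2,3,1} = 0
G(10) = mex{0,0,2,2} = 1
G(11) = mex{1,1,0,3} = 2
G(12) = mex{2,0,1,2} = 3
G(13) = mex{3,1,0,0} = 2
G(14) = mex{2,2,1,1} = 0
G(15) = mex{0,3,2,0} = 1
G(16) = mex{1,2,3,1} = 0
G(17) = mex{0,0,2,2} = 1
G(18) = mex{1,1,0,3} = 2
G(19) = mex{2,0,1,2} = 3
G(20) = mex{3,1,0,0} = 2
Heap A: G(20) = 2.
Heap B: G(13) = 2.
Combined Grundy value = 2 ⊕ 2 = 0.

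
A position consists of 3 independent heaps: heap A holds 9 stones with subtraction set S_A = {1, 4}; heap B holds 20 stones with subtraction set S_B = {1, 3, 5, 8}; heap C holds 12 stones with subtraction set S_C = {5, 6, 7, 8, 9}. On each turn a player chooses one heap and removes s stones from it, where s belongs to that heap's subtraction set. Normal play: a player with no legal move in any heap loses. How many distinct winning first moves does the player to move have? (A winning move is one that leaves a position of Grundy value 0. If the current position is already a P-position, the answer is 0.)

3

Heap A, S = {1, 4}:
G(0) = 0
G(1) = mex{0} = 1
G(2) = mex{1} = 0
G(3) = mex{0} = 1
G(4) = mex{1,0} = 2
G(5) = mex{2,1} = 0
G(6) = mex{0,0} = 1
G(7) = mex{1,1} = 0
G(8) = mex{0,2} = 1
G(9) = mex{1,0} = 2
G_A(9) = 2.
Heap B, S = {1, 3, 5, 8}:
G(0) = 0
G(1) = mex{0} = 1
G(2) = mex{1} = 0
G(3) = mex{0,0} = 1
G(4) = mex{1,1} = 0
G(5) = mex{0,0,0} = 1
G(6) = mex{1,1,1} = 0
G(7) = mex{0,0,0} = 1
G(8) = mex{1,1,1,0} = 2
G(9) = mex{2,0,0,1} = 3
G(10) = mex{3,1,1,0} = 2
G(11) = mex{2,2,0,1} = 3
G(12) = mex{3,3,1,0} = 2
G(13) = mex{2,2,2,1} = 0
G(14) = mex{0,3,3,0} = 1
G(15) = mex{1,2,2,1} = 0
G(16) = mex{0,0,3,2} = 1
G(17) = mex{1,1,2,3} = 0
G(18) = mex{0,0,0,2} = 1
G(19) = mex{1,1,1,3} = 0
G(20) = mex{0,0,0,2} = 1
G_B(20) = 1.
Heap C, S = {5, 6, 7, 8, 9}:
G(0) = 0
G(1) = mex{} = 0
G(2) = mex{} = 0
G(3) = mex{} = 0
G(4) = mex{} = 0
G(5) = mex{0} = 1
G(6) = mex{0,0} = 1
G(7) = mex{0,0,0} = 1
G(8) = mex{0,0,0,0} = 1
G(9) = mex{0,0,0,0,0} = 1
G(10) = mex{1,0,0,0,0} = 2
G(11) = mex{1,1,0,0,0} = 2
G(12) = mex{1,1,1,0,0} = 2
G_C(12) = 2.
Combined Grundy value = 2 ⊕ 1 ⊕ 2 = 1.
A winning move leaves total XOR = 0, i.e. changes one component's Grundy value g to g ⊕ X where X is the current total.
Heap A: need g' = 2⊕1 = 3. Options: 9−1→G=1, 9−4→G=0. Hits: 0.
Heap B: need g' = 1⊕1 = 0. Options: 20−1→G=0, 20−3→G=0, 20−5→G=0, 20−8→G=2. Hits: 3.
Heap C: need g' = 2⊕1 = 3. Options: 12−5→G=1, 12−6→G=1, 12−7→G=1, 12−8→G=0, 12−9→G=0. Hits: 0.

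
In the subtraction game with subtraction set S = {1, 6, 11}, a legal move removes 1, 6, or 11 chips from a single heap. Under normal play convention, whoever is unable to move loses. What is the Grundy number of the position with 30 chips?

G(0) = 0
G(1) = mex{0} = 1
G(2) = mex{1} = 0
G(3) = mex{0} = 1
G(4) = mex{1} = 0
G(5) = mex{0} = 1
G(6) = mex{1,0} = 2
G(7) = mex{2,1} = 0
G(8) = mex{0,0} = 1
G(9) = mex{1,1} = 0
G(10) = mex{0,0} = 1
G(11) = mex{1,1,0} = 2
G(12) = mex{2,2,1} = 0
G(13) = mex{0,0,0} = 1
G(14) = mex{1,1,1} = 0
G(15) = mex{0,0,0} = 1
G(16) = mex{1,1,1} = 0
G(17) = mex{0,2,2} = 1
G(18) = mex{1,0,0} = 2
G(19) = mex{2,1,1} = 0
G(20) = mex{0,0,0} = 1
G(21) = mex{1,1,1} = 0
G(22) = mex{0,0,2} = 1
G(23) = mex{1,1,0} = 2
G(24) = mex{2,2,1} = 0
G(25) = mex{0,0,0} = 1
G(26) = mex{1,1,1} = 0
G(27) = mex{0,0,0} = 1
G(28) = mex{1,1,1} = 0
G(29) = mex{0,2,2} = 1
G(30) = mex{1,0,0} = 2

2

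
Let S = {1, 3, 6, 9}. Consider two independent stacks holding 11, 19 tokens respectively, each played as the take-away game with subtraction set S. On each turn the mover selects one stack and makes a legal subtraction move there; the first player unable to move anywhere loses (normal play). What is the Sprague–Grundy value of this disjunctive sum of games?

All stacks use S = {1, 3, 6, 9}:
G(0) = 0
G(1) = mex{0} = 1
G(2) = mex{1} = 0
G(3) = mex{0,0} = 1
G(4) = mex{1,1} = 0
G(5) = mex{0,0} = 1
G(6) = mex{1,1,0} = 2
G(7) = mex{2,0,1} = 3
G(8) = mex{3,1,0} = 2
G(9) = mex{2,2,1,0} = 3
G(10) = mex{3,3,0,1} = 2
G(11) = mex{2,2,1,0} = 3
G(12) = mex{3,3,2,1} = 0
G(13) = mex{0,2,3,0} = 1
G(14) = mex{1,3,2,1} = 0
G(15) = mex{0,0,3,2} = 1
G(16) = mex{1,1,2,3} = 0
G(17) = mex{0,0,3,2} = 1
G(18) = mex{1,1,0,3} = 2
G(19) = mex{2,0,1,2} = 3
Stack A: G(11) = 3.
Stack B: G(19) = 3.
Combined Grundy value = 3 ⊕ 3 = 0.

0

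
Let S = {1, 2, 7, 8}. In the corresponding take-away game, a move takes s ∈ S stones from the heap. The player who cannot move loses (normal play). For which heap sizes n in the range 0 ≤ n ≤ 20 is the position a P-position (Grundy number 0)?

n :  0  1  2  3  4  5  6  7  8  9 10 11 12 13 14 15 16 17 18 19 20
G :  0  1  2  0  1  2  0  1  2  0  1  2  0  1  2  0  1  2  0  1  2
P-positions are exactly the n with G(n) = 0.

0, 3, 6, 9, 12, 15, 18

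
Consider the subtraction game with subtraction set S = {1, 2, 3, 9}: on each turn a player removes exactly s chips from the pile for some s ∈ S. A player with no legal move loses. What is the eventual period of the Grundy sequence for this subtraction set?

4

n :  0  1  2  3  4  5  6  7  8  9 10 11 12 13 14
G :  0  1  2  3  0  1  2  3  0  1  2  3  0  1  2
G(n+4) = G(n) holds for n = 0,…,8 (a full window of length max(S) = 9), so the sequence is purely periodic with period 4.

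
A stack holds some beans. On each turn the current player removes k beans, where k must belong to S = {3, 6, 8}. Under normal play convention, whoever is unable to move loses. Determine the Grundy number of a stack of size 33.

G(0) = 0
G(1) = mex{} = 0
G(2) = mex{} = 0
G(3) = mex{0} = 1
G(4) = mex{0} = 1
G(5) = mex{0} = 1
G(6) = mex{1,0} = 2
G(7) = mex{1,0} = 2
G(8) = mex{1,0,0} = 2
G(9) = mex{2,1,0} = 3
G(10) = mex{2,1,0} = 3
G(11) = mex{2,1,1} = 0
G(12) = mex{3,2,1} = 0
G(13) = mex{3,2,1} = 0
G(14) = mex{0,2,2} = 1
G(15) = mex{0,3,2} = 1
G(16) = mex{0,3,2} = 1
G(17) = mex{1,0,3} = 2
G(18) = mex{1,0,3} = 2
G(19) = mex{1,0,0} = 2
G(20) = mex{2,1,0} = 3
G(21) = mex{2,1,0} = 3
G(22) = mex{2,1,1} = 0
G(23) = mex{3,2,1} = 0
G(24) = mex{3,2,1} = 0
G(25) = mex{0,2,2} = 1
G(26) = mex{0,3,2} = 1
G(27) = mex{0,3,2} = 1
G(28) = mex{1,0,3} = 2
G(29) = mex{1,0,3} = 2
G(30) = mex{1,0,0} = 2
G(31) = mex{2,1,0} = 3
G(32) = mex{2,1,0} = 3
G(33) = mex{2,1,1} = 0

0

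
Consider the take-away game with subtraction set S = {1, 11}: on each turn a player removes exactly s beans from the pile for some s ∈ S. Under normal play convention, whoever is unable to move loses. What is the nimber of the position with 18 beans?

n :  0  1  2  3  4  5  6  7  8  9 10 11 12 13 14 15 16 17 18
G :  0  1  0  1  0  1  0  1  0  1  0  1  0  1  0  1  0  1  0

0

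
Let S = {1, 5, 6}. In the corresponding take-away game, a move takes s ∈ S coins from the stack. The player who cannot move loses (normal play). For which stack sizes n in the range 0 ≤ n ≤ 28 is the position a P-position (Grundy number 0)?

n :  0  1  2  3  4  5  6  7  8  9 10 11 12 13 14 15 16 17 18 19 20 21 22 23 24 25 26 27 28
G :  0  1  0  1  0  1  2  3  2  3  2  0  1  0  1  0  1  2  3  2  3  2  0  1  0  1  0  1  2
P-positions are exactly the n with G(n) = 0.

0, 2, 4, 11, 13, 15, 22, 24, 26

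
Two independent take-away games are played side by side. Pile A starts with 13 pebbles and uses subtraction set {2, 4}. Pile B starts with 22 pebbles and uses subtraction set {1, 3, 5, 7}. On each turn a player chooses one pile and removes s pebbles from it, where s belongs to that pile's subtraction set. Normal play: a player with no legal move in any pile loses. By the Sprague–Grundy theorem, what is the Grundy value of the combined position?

Pile A, S = {2, 4}:
G(0) = 0
G(1) = mex{} = 0
G(2) = mex{0} = 1
G(3) = mex{0} = 1
G(4) = mex{1,0} = 2
G(5) = mex{1,0} = 2
G(6) = mex{2,1} = 0
G(7) = mex{2,1} = 0
G(8) = mex{0,2} = 1
G(9) = mex{0,2} = 1
G(10) = mex{1,0} = 2
G(11) = mex{1,0} = 2
G(12) = mex{2,1} = 0
G(13) = mex{2,1} = 0
G_A(13) = 0.
Pile B, S = {1, 3, 5, 7}:
n :  0  1  2  3  4  5  6  7  8  9 10 11 12 13 14 15 16 17 18 19 20 21 22
G :  0  1  0  1  0  1  0  1  0  1  0  1  0  1  0  1  0  1  0  1  0  1  0
G_B(22) = 0.
Combined Grundy value = 0 ⊕ 0 = 0.

0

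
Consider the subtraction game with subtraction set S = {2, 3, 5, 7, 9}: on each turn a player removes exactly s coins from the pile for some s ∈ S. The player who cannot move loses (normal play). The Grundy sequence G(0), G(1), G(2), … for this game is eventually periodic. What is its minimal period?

G(0) = 0
G(1) = mex{} = 0
G(2) = mex{0} = 1
G(3) = mex{0,0} = 1
G(4) = mex{1,0} = 2
G(5) = mex{1,1,0} = 2
G(6) = mex{2,1,0} = 3
G(7) = mex{2,2,1,0} = 3
G(8) = mex{3,2,1,0} = 4
G(9) = mex{3,3,2,1,0} = 4
G(10) = mex{4,3,2,1,0} = 5
G(11) = mex{4,4,3,2,1} = 0
G(12) = mex{5,4,3,2,1} = 0
G(13) = mex{0,5,4,3,2} = 1
G(14) = mex{0,0,4,3,2} = 1
G(15) = mex{1,0,5,4,3} = 2
G(16) = mex{1,1,0,4,3} = 2
G(17) = mex{2,1,0,5,4} = 3
G(18) = mex{2,2,1,0,4} = 3
G(19) = mex{3,2,1,0,5} = 4
G(20) = mex{3,3,2,1,0} = 4
G(21) = mex{4,3,2,1,0} = 5
G(22) = mex{4,4,3,2,1} = 0
G(23) = mex{5,4,3,2,1} = 0
G(n+11) = G(n) holds for n = 0,…,8 (a full window of length max(S) = 9), so the sequence is purely periodic with period 11.

11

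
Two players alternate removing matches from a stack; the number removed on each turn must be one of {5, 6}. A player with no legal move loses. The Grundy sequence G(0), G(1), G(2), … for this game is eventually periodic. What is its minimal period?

n :  0  1  2  3  4  5  6  7  8  9 10 11 12 13 14 15 16 17 18 19 20 21 22 23
G :  0  0  0  0  0  1  1  1  1  1  2  0  0  0  0  0  1  1  1  1  1  2  0  0
G(n+11) = G(n) holds for n = 0,…,5 (a full window of length max(S) = 6), so the sequence is purely periodic with period 11.

11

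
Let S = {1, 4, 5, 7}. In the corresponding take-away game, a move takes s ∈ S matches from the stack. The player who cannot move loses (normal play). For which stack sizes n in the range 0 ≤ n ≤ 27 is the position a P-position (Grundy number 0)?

G(0) = 0
G(1) = mex{0} = 1
G(2) = mex{1} = 0
G(3) = mex{0} = 1
G(4) = mex{1,0} = 2
G(5) = mex{2,1,0} = 3
G(6) = mex{3,0,1} = 2
G(7) = mex{2,1,0,0} = 3
G(8) = mex{3,2,1,1} = 0
G(9) = mex{0,3,2,0} = 1
G(10) = mex{1,2,3,1} = 0
G(11) = mex{0,3,2,2} = 1
G(12) = mex{1,0,3,3} = 2
G(13) = mex{2,1,0,2} = 3
G(14) = mex{3,0,1,3} = 2
G(15) = mex{2,1,0,0} = 3
G(16) = mex{3,2,1,1} = 0
G(17) = mex{0,3,2,0} = 1
G(18) = mex{1,2,3,1} = 0
G(19) = mex{0,3,2,2} = 1
G(20) = mex{1,0,3,3} = 2
G(21) = mex{2,1,0,2} = 3
G(22) = mex{3,0,1,3} = 2
G(23) = mex{2,1,0,0} = 3
G(24) = mex{3,2,1,1} = 0
G(25) = mex{0,3,2,0} = 1
G(26) = mex{1,2,3,1} = 0
G(27) = mex{0,3,2,2} = 1
P-positions are exactly the n with G(n) = 0.

0, 2, 8, 10, 16, 18, 24, 26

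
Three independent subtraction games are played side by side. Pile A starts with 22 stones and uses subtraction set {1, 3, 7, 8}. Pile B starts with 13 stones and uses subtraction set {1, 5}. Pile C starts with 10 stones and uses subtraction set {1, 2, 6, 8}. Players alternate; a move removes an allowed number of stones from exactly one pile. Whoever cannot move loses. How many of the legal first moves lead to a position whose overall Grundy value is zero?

Pile A, S = {1, 3, 7, 8}:
G(0) = 0
G(1) = mex{0} = 1
G(2) = mex{1} = 0
G(3) = mex{0,0} = 1
G(4) = mex{1,1} = 0
G(5) = mex{0,0} = 1
G(6) = mex{1,1} = 0
G(7) = mex{0,0,0} = 1
G(8) = mex{1,1,1,0} = 2
G(9) = mex{2,0,0,1} = 3
G(10) = mex{3,1,1,0} = 2
G(11) = mex{2,2,0,1} = 3
G(12) = mex{3,3,1,0} = 2
G(13) = mex{2,2,0,1} = 3
G(14) = mex{3,3,1,0} = 2
G(15) = mex{2,2,2,1} = 0
G(16) = mex{0,3,3,2} = 1
G(17) = mex{1,2,2,3} = 0
G(18) = mex{0,0,3,2} = 1
G(19) = mex{1,1,2,3} = 0
G(20) = mex{0,0,3,2} = 1
G(21) = mex{1,1,2,3} = 0
G(22) = mex{0,0,0,2} = 1
G_A(22) = 1.
Pile B, S = {1, 5}:
G(0) = 0
G(1) = mex{0} = 1
G(2) = mex{1} = 0
G(3) = mex{0} = 1
G(4) = mex{1} = 0
G(5) = mex{0,0} = 1
G(6) = mex{1,1} = 0
G(7) = mex{0,0} = 1
G(8) = mex{1,1} = 0
G(9) = mex{0,0} = 1
G(10) = mex{1,1} = 0
G(11) = mex{0,0} = 1
G(12) = mex{1,1} = 0
G(13) = mex{0,0} = 1
G_B(13) = 1.
Pile C, S = {1, 2, 6, 8}:
n :  0  1  2  3  4  5  6  7  8  9 10
G :  0  1  2  0  1  2  3  0  1  2  0
G_C(10) = 0.
Combined Grundy value = 1 ⊕ 1 ⊕ 0 = 0.
A winning move leaves total XOR = 0, i.e. changes one component's Grundy value g to g ⊕ X where X is the current total.
Pile A: target g' = 1⊕0 = 1, but every legal move changes the Grundy value (mex property), so 0 moves.
Pile B: target g' = 1⊕0 = 1, but every legal move changes the Grundy value (mex property), so 0 moves.
Pile C: target g' = 0⊕0 = 0, but every legal move changes the Grundy value (mex property), so 0 moves.

0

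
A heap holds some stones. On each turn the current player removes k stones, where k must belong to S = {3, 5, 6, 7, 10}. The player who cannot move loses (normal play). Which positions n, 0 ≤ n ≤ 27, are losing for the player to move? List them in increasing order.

0, 1, 2, 13, 14, 15, 26, 27

n :  0  1  2  3  4  5  6  7  8  9 10 11 12 13 14 15 16 17 18 19 20 21 22 23 24 25 26 27
G :  0  0  0  1  1  1  2  2  2  3  3  3  4  0  0  0  1  1  1  2  2  2  3  3  3  4  0  0
P-positions are exactly the n with G(n) = 0.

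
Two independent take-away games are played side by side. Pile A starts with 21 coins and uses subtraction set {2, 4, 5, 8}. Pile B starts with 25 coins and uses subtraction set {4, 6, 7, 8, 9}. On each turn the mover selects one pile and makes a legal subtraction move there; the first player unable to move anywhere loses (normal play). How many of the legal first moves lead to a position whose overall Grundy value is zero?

3

Pile A, S = {2, 4, 5, 8}:
n :  0  1  2  3  4  5  6  7  8  9 10 11 12 13 14 15 16 17 18 19 20 21
G :  0  0  1  1  2  2  3  0  4  1  0  2  1  0  2  1  0  2  1  0  2  1
G_A(21) = 1.
Pile B, S = {4, 6, 7, 8, 9}:
n :  0  1  2  3  4  5  6  7  8  9 10 11 12 13 14 15 16 17 18 19 20 21 22 23 24 25
G :  0  0  0  0  1  1  1  1  2  2  2  2  3  0  0  0  0  1  1  1  1  2  2  2  2  3
G_B(25) = 3.
Combined Grundy value = 1 ⊕ 3 = 2.
A winning move leaves total XOR = 0, i.e. changes one component's Grundy value g to g ⊕ X where X is the current total.
Pile A: need g' = 1⊕2 = 3. Options: 21−2→G=0, 21−4→G=2, 21−5→G=0, 21−8→G=0. Hits: 0.
Pile B: need g' = 3⊕2 = 1. Options: 25−4→G=2, 25−6→G=1, 25−7→G=1, 25−8→G=1, 25−9→G=0. Hits: 3.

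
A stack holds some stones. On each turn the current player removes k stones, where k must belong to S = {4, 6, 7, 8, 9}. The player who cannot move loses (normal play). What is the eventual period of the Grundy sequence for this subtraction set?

G(0) = 0
G(1) = mex{} = 0
G(2) = mex{} = 0
G(3) = mex{} = 0
G(4) = mex{0} = 1
G(5) = mex{0} = 1
G(6) = mex{0,0} = 1
G(7) = mex{0,0,0} = 1
G(8) = mex{1,0,0,0} = 2
G(9) = mex{1,0,0,0,0} = 2
G(10) = mex{1,1,0,0,0} = 2
G(11) = mex{1,1,1,0,0} = 2
G(12) = mex{2,1,1,1,0} = 3
G(13) = mex{2,1,1,1,1} = 0
G(14) = mex{2,2,1,1,1} = 0
G(15) = mex{2,2,2,1,1} = 0
G(16) = mex{3,2,2,2,1} = 0
G(17) = mex{0,2,2,2,2} = 1
G(18) = mex{0,3,2,2,2} = 1
G(19) = mex{0,0,3,2,2} = 1
G(20) = mex{0,0,0,3,2} = 1
G(21) = mex{1,0,0,0,3} = 2
G(22) = mex{1,0,0,0,0} = 2
G(23) = mex{1,1,0,0,0} = 2
G(24) = mex{1,1,1,0,0} = 2
G(25) = mex{2,1,1,1,0} = 3
G(26) = mex{2,1,1,1,1} = 0
G(27) = mex{2,2,1,1,1} = 0
G(n+13) = G(n) holds for n = 0,…,8 (a full window of length max(S) = 9), so the sequence is purely periodic with period 13.

13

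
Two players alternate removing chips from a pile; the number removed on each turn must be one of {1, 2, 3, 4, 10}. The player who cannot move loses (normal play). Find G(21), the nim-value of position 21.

5

n :  0  1  2  3  4  5  6  7  8  9 10 11 12 13 14 15 16 17 18 19 20 21
G :  0  1  2  3  4  0  1  2  3  4  5  0  1  2  3  4  0  1  2  3  4  5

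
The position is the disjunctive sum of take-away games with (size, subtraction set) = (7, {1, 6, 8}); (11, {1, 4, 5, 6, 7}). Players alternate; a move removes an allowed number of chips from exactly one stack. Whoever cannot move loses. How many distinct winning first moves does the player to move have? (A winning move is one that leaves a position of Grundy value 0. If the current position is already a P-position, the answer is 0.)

Stack A, S = {1, 6, 8}:
G(0) = 0
G(1) = mex{0} = 1
G(2) = mex{1} = 0
G(3) = mex{0} = 1
G(4) = mex{1} = 0
G(5) = mex{0} = 1
G(6) = mex{1,0} = 2
G(7) = mex{2,1} = 0
G_A(7) = 0.
Stack B, S = {1, 4, 5, 6, 7}:
G(0) = 0
G(1) = mex{0} = 1
G(2) = mex{1} = 0
G(3) = mex{0} = 1
G(4) = mex{1,0} = 2
G(5) = mex{2,1,0} = 3
G(6) = mex{3,0,1,0} = 2
G(7) = mex{2,1,0,1,0} = 3
G(8) = mex{3,2,1,0,1} = 4
G(9) = mex{4,3,2,1,0} = 5
G(10) = mex{5,2,3,2,1} = 0
G(11) = mex{0,3,2,3,2} = 1
G_B(11) = 1.
Combined Grundy value = 0 ⊕ 1 = 1.
A winning move leaves total XOR = 0, i.e. changes one component's Grundy value g to g ⊕ X where X is the current total.
Stack A: need g' = 0⊕1 = 1. Options: 7−1→G=2, 7−6→G=1. Hits: 1.
Stack B: need g' = 1⊕1 = 0. Options: 11−1→G=0, 11−4→G=3, 11−5→G=2, 11−6→G=3, 11−7→G=2. Hits: 1.

2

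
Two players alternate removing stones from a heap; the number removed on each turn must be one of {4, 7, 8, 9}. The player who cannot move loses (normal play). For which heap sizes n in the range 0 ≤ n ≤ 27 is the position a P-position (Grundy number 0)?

G(0) = 0
G(1) = mex{} = 0
G(2) = mex{} = 0
G(3) = mex{} = 0
G(4) = mex{0} = 1
G(5) = mex{0} = 1
G(6) = mex{0} = 1
G(7) = mex{0,0} = 1
G(8) = mex{1,0,0} = 2
G(9) = mex{1,0,0,0} = 2
G(10) = mex{1,0,0,0} = 2
G(11) = mex{1,1,0,0} = 2
G(12) = mex{2,1,1,0} = 3
G(13) = mex{2,1,1,1} = 0
G(14) = mex{2,1,1,1} = 0
G(15) = mex{2,2,1,1} = 0
G(16) = mex{3,2,2,1} = 0
G(17) = mex{0,2,2,2} = 1
G(18) = mex{0,2,2,2} = 1
G(19) = mex{0,3,2,2} = 1
G(20) = mex{0,0,3,2} = 1
G(21) = mex{1,0,0,3} = 2
G(22) = mex{1,0,0,0} = 2
G(23) = mex{1,0,0,0} = 2
G(24) = mex{1,1,0,0} = 2
G(25) = mex{2,1,1,0} = 3
G(26) = mex{2,1,1,1} = 0
G(27) = mex{2,1,1,1} = 0
P-positions are exactly the n with G(n) = 0.

0, 1, 2, 3, 13, 14, 15, 16, 26, 27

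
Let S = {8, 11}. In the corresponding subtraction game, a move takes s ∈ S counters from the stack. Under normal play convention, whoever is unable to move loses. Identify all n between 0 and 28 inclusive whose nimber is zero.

0, 1, 2, 3, 4, 5, 6, 7, 19, 20, 21, 22, 23, 24, 25, 26

n :  0  1  2  3  4  5  6  7  8  9 10 11 12 13 14 15 16 17 18 19 20 21 22 23 24 25 26 27 28
G :  0  0  0  0  0  0  0  0  1  1  1  1  1  1  1  1  2  2  2  0  0  0  0  0  0  0  0  1  1
P-positions are exactly the n with G(n) = 0.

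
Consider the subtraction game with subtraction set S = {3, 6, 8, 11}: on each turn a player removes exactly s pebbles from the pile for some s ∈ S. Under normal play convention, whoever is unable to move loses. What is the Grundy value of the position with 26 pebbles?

G(0) = 0
G(1) = mex{} = 0
G(2) = mex{} = 0
G(3) = mex{0} = 1
G(4) = mex{0} = 1
G(5) = mex{0} = 1
G(6) = mex{1,0} = 2
G(7) = mex{1,0} = 2
G(8) = mex{1,0,0} = 2
G(9) = mex{2,1,0} = 3
G(10) = mex{2,1,0} = 3
G(11) = mex{2,1,1,0} = 3
G(12) = mex{3,2,1,0} = 4
G(13) = mex{3,2,1,0} = 4
G(14) = mex{3,2,2,1} = 0
G(15) = mex{4,3,2,1} = 0
G(16) = mex{4,3,2,1} = 0
G(17) = mex{0,3,3,2} = 1
G(18) = mex{0,4,3,2} = 1
G(19) = mex{0,4,3,2} = 1
G(20) = mex{1,0,4,3} = 2
G(21) = mex{1,0,4,3} = 2
G(22) = mex{1,0,0,3} = 2
G(23) = mex{2,1,0,4} = 3
G(24) = mex{2,1,0,4} = 3
G(25) = mex{2,1,1,0} = 3
G(26) = mex{3,2,1,0} = 4

4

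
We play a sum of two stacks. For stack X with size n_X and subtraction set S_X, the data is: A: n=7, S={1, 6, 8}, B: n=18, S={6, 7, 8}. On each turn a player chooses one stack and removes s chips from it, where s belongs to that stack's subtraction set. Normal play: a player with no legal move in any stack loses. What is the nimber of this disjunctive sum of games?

0

Stack A, S = {1, 6, 8}:
n : 0 1 2 3 4 5 6 7
G : 0 1 0 1 0 1 2 0
G_A(7) = 0.
Stack B, S = {6, 7, 8}:
G(0) = 0
G(1) = mex{} = 0
G(2) = mex{} = 0
G(3) = mex{} = 0
G(4) = mex{} = 0
G(5) = mex{} = 0
G(6) = mex{0} = 1
G(7) = mex{0,0} = 1
G(8) = mex{0,0,0} = 1
G(9) = mex{0,0,0} = 1
G(10) = mex{0,0,0} = 1
G(11) = mex{0,0,0} = 1
G(12) = mex{1,0,0} = 2
G(13) = mex{1,1,0} = 2
G(14) = mex{1,1,1} = 0
G(15) = mex{1,1,1} = 0
G(16) = mex{1,1,1} = 0
G(17) = mex{1,1,1} = 0
G(18) = mex{2,1,1} = 0
G_B(18) = 0.
Combined Grundy value = 0 ⊕ 0 = 0.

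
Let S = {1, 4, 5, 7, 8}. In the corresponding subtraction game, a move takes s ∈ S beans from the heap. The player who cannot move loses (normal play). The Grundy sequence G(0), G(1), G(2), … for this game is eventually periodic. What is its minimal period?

n :  0  1  2  3  4  5  6  7  8  9 10 11 12 13 14 15 16 17 18 19 20 21 22 23
G :  0  1  0  1  2  3  2  3  4  5  4  0  1  0  1  2  3  2  3  4  5  4  0  1
G(n+11) = G(n) holds for n = 0,…,7 (a full window of length max(S) = 8), so the sequence is purely periodic with period 11.

11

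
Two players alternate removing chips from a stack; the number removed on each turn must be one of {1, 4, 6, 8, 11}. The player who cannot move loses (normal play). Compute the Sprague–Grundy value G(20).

n :  0  1  2  3  4  5  6  7  8  9 10 11 12 13 14 15 16 17 18 19 20
G :  0  1  0  1  2  0  1  0  1  2  3  2  0  1  0  1  2  0  1  0  1

1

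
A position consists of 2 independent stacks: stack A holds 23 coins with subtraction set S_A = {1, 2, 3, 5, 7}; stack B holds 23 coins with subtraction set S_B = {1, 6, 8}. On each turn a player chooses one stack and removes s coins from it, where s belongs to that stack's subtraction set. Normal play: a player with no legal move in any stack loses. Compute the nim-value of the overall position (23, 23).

3

Stack A, S = {1, 2, 3, 5, 7}:
n :  0  1  2  3  4  5  6  7  8  9 10 11 12 13 14 15 16 17 18 19 20 21 22 23
G :  0  1  2  3  0  1  2  3  0  1  2  3  0  1  2  3  0  1  2  3  0  1  2  3
G_A(23) = 3.
Stack B, S = {1, 6, 8}:
n :  0  1  2  3  4  5  6  7  8  9 10 11 12 13 14 15 16 17 18 19 20 21 22 23
G :  0  1  0  1  0  1  2  0  1  0  1  0  1  2  0  1  0  1  0  1  2  0  1  0
G_B(23) = 0.
Combined Grundy value = 3 ⊕ 0 = 3.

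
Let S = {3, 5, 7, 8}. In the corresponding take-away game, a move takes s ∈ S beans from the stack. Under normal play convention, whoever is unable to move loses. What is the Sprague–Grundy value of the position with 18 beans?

G(0) = 0
G(1) = mex{} = 0
G(2) = mex{} = 0
G(3) = mex{0} = 1
G(4) = mex{0} = 1
G(5) = mex{0,0} = 1
G(6) = mex{1,0} = 2
G(7) = mex{1,0,0} = 2
G(8) = mex{1,1,0,0} = 2
G(9) = mex{2,1,0,0} = 3
G(10) = mex{2,1,1,0} = 3
G(11) = mex{2,2,1,1} = 0
G(12) = mex{3,2,1,1} = 0
G(13) = mex{3,2,2,1} = 0
G(14) = mex{0,3,2,2} = 1
G(15) = mex{0,3,2,2} = 1
G(16) = mex{0,0,3,2} = 1
G(17) = mex{1,0,3,3} = 2
G(18) = mex{1,0,0,3} = 2

2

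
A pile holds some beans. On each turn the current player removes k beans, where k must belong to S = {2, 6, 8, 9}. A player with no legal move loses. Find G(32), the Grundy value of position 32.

G(0) = 0
G(1) = mex{} = 0
G(2) = mex{0} = 1
G(3) = mex{0} = 1
G(4) = mex{1} = 0
G(5) = mex{1} = 0
G(6) = mex{0,0} = 1
G(7) = mex{0,0} = 1
G(8) = mex{1,1,0} = 2
G(9) = mex{1,1,0,0} = 2
G(10) = mex{2,0,1,0} = 3
G(11) = mex{2,0,1,1} = 3
G(12) = mex{3,1,0,1} = 2
G(13) = mex{3,1,0,0} = 2
G(14) = mex{2,2,1,0} = 3
G(15) = mex{2,2,1,1} = 0
G(16) = mex{3,3,2,1} = 0
G(17) = mex{0,3,2,2} = 1
G(18) = mex{0,2,3,2} = 1
G(19) = mex{1,2,3,3} = 0
G(20) = mex{1,3,2,3} = 0
G(21) = mex{0,0,2,2} = 1
G(22) = mex{0,0,3,2} = 1
G(23) = mex{1,1,0,3} = 2
G(24) = mex{1,1,0,0} = 2
G(25) = mex{2,0,1,0} = 3
G(26) = mex{2,0,1,1} = 3
G(27) = mex{3,1,0,1} = 2
G(28) = mex{3,1,0,0} = 2
G(29) = mex{2,2,1,0} = 3
G(30) = mex{2,2,1,1} = 0
G(31) = mex{3,3,2,1} = 0
G(32) = mex{0,3,2,2} = 1

1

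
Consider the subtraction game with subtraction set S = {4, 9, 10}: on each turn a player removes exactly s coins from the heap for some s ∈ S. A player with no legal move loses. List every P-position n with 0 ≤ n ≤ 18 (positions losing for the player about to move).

G(0) = 0
G(1) = mex{} = 0
G(2) = mex{} = 0
G(3) = mex{} = 0
G(4) = mex{0} = 1
G(5) = mex{0} = 1
G(6) = mex{0} = 1
G(7) = mex{0} = 1
G(8) = mex{1} = 0
G(9) = mex{1,0} = 2
G(10) = mex{1,0,0} = 2
G(11) = mex{1,0,0} = 2
G(12) = mex{0,0,0} = 1
G(13) = mex{2,1,0} = 3
G(14) = mex{2,1,1} = 0
G(15) = mex{2,1,1} = 0
G(16) = mex{1,1,1} = 0
G(17) = mex{3,0,1} = 2
G(18) = mex{0,2,0} = 1
P-positions are exactly the n with G(n) = 0.

0, 1, 2, 3, 8, 14, 15, 16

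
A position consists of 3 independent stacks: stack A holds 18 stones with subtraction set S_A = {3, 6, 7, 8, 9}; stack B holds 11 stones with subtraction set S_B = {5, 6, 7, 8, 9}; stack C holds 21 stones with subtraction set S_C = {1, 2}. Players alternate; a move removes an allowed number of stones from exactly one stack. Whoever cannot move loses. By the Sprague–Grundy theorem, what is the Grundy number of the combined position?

Stack A, S = {3, 6, 7, 8, 9}:
n :  0  1  2  3  4  5  6  7  8  9 10 11 12 13 14 15 16 17 18
G :  0  0  0  1  1  1  2  2  2  3  3  3  0  0  0  1  1  1  2
G_A(18) = 2.
Stack B, S = {5, 6, 7, 8, 9}:
n :  0  1  2  3  4  5  6  7  8  9 10 11
G :  0  0  0  0  0  1  1  1  1  1  2  2
G_B(11) = 2.
Stack C, S = {1, 2}:
n :  0  1  2  3  4  5  6  7  8  9 10 11 12 13 14 15 16 17 18 19 20 21
G :  0  1  2  0  1  2  0  1  2  0  1  2  0  1  2  0  1  2  0  1  2  0
G_C(21) = 0.
Combined Grundy value = 2 ⊕ 2 ⊕ 0 = 0.

0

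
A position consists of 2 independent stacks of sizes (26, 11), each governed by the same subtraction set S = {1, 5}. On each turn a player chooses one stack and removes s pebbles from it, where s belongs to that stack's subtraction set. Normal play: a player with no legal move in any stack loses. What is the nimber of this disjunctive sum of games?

All stacks use S = {1, 5}:
G(0) = 0
G(1) = mex{0} = 1
G(2) = mex{1} = 0
G(3) = mex{0} = 1
G(4) = mex{1} = 0
G(5) = mex{0,0} = 1
G(6) = mex{1,1} = 0
G(7) = mex{0,0} = 1
G(8) = mex{1,1} = 0
G(9) = mex{0,0} = 1
G(10) = mex{1,1} = 0
G(11) = mex{0,0} = 1
G(12) = mex{1,1} = 0
G(13) = mex{0,0} = 1
G(14) = mex{1,1} = 0
G(15) = mex{0,0} = 1
G(16) = mex{1,1} = 0
G(17) = mex{0,0} = 1
G(18) = mex{1,1} = 0
G(19) = mex{0,0} = 1
G(20) = mex{1,1} = 0
G(21) = mex{0,0} = 1
G(22) = mex{1,1} = 0
G(23) = mex{0,0} = 1
G(24) = mex{1,1} = 0
G(25) = mex{0,0} = 1
G(26) = mex{1,1} = 0
Stack A: G(26) = 0.
Stack B: G(11) = 1.
Combined Grundy value = 0 ⊕ 1 = 1.

1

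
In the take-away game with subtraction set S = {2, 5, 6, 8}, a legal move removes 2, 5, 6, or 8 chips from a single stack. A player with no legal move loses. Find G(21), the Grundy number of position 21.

3

G(0) = 0
G(1) = mex{} = 0
G(2) = mex{0} = 1
G(3) = mex{0} = 1
G(4) = mex{1} = 0
G(5) = mex{1,0} = 2
G(6) = mex{0,0,0} = 1
G(7) = mex{2,1,0} = 3
G(8) = mex{1,1,1,0} = 2
G(9) = mex{3,0,1,0} = 2
G(10) = mex{2,2,0,1} = 3
G(11) = mex{2,1,2,1} = 0
G(12) = mex{3,3,1,0} = 2
G(13) = mex{0,2,3,2} = 1
G(14) = mex{2,2,2,1} = 0
G(15) = mex{1,3,2,3} = 0
G(16) = mex{0,0,3,2} = 1
G(17) = mex{0,2,0,2} = 1
G(18) = mex{1,1,2,3} = 0
G(19) = mex{1,0,1,0} = 2
G(20) = mex{0,0,0,2} = 1
G(21) = mex{2,1,0,1} = 3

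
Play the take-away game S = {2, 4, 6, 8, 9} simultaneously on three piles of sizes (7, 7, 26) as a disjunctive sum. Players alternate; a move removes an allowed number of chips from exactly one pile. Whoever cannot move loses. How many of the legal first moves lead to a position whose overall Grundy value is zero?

All piles use S = {2, 4, 6, 8, 9}:
G(0) = 0
G(1) = mex{} = 0
G(2) = mex{0} = 1
G(3) = mex{0} = 1
G(4) = mex{1,0} = 2
G(5) = mex{1,0} = 2
G(6) = mex{2,1,0} = 3
G(7) = mex{2,1,0} = 3
G(8) = mex{3,2,1,0} = 4
G(9) = mex{3,2,1,0,0} = 4
G(10) = mex{4,3,2,1,0} = 5
G(11) = mex{4,3,2,1,1} = 0
G(12) = mex{5,4,3,2,1} = 0
G(13) = mex{0,4,3,2,2} = 1
G(14) = mex{0,5,4,3,2} = 1
G(15) = mex{1,0,4,3,3} = 2
G(16) = mex{1,0,5,4,3} = 2
G(17) = mex{2,1,0,4,4} = 3
G(18) = mex{2,1,0,5,4} = 3
G(19) = mex{3,2,1,0,5} = 4
G(20) = mex{3,2,1,0,0} = 4
G(21) = mex{4,3,2,1,0} = 5
G(22) = mex{4,3,2,1,1} = 0
G(23) = mex{5,4,3,2,1} = 0
G(24) = mex{0,4,3,2,2} = 1
G(25) = mex{0,5,4,3,2} = 1
G(26) = mex{1,0,4,3,3} = 2
Pile A: G(7) = 3.
Pile B: G(7) = 3.
Pile C: G(26) = 2.
Combined Grundy value = 3 ⊕ 3 ⊕ 2 = 2.
A winning move leaves total XOR = 0, i.e. changes one component's Grundy value g to g ⊕ X where X is the current total.
Pile A: need g' = 3⊕2 = 1. Options: 7−2→G=2, 7−4→G=1, 7−6→G=0. Hits: 1.
Pile B: need g' = 3⊕2 = 1. Options: 7−2→G=2, 7−4→G=1, 7−6→G=0. Hits: 1.
Pile C: need g' = 2⊕2 = 0. Options: 26−2→G=1, 26−4→G=0, 26−6→G=4, 26−8→G=3, 26−9→G=3. Hits: 1.

3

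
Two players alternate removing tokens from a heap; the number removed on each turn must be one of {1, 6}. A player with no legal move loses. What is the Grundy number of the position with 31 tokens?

1

G(0) = 0
G(1) = mex{0} = 1
G(2) = mex{1} = 0
G(3) = mex{0} = 1
G(4) = mex{1} = 0
G(5) = mex{0} = 1
G(6) = mex{1,0} = 2
G(7) = mex{2,1} = 0
G(8) = mex{0,0} = 1
G(9) = mex{1,1} = 0
G(10) = mex{0,0} = 1
G(11) = mex{1,1} = 0
G(12) = mex{0,2} = 1
G(13) = mex{1,0} = 2
G(14) = mex{2,1} = 0
G(15) = mex{0,0} = 1
G(16) = mex{1,1} = 0
G(17) = mex{0,0} = 1
G(18) = mex{1,1} = 0
G(19) = mex{0,2} = 1
G(20) = mex{1,0} = 2
G(21) = mex{2,1} = 0
G(22) = mex{0,0} = 1
G(23) = mex{1,1} = 0
G(24) = mex{0,0} = 1
G(25) = mex{1,1} = 0
G(26) = mex{0,2} = 1
G(27) = mex{1,0} = 2
G(28) = mex{2,1} = 0
G(29) = mex{0,0} = 1
G(30) = mex{1,1} = 0
G(31) = mex{0,0} = 1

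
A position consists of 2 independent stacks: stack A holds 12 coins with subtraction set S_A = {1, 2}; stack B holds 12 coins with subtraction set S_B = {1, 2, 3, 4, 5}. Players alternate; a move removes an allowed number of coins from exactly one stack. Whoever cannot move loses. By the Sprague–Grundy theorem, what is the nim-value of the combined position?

Stack A, S = {1, 2}:
G(0) = 0
G(1) = mex{0} = 1
G(2) = mex{1,0} = 2
G(3) = mex{2,1} = 0
G(4) = mex{0,2} = 1
G(5) = mex{1,0} = 2
G(6) = mex{2,1} = 0
G(7) = mex{0,2} = 1
G(8) = mex{1,0} = 2
G(9) = mex{2,1} = 0
G(10) = mex{0,2} = 1
G(11) = mex{1,0} = 2
G(12) = mex{2,1} = 0
G_A(12) = 0.
Stack B, S = {1, 2, 3, 4, 5}:
n :  0  1  2  3  4  5  6  7  8  9 10 11 12
G :  0  1  2  3  4  5  0  1  2  3  4  5  0
G_B(12) = 0.
Combined Grundy value = 0 ⊕ 0 = 0.

0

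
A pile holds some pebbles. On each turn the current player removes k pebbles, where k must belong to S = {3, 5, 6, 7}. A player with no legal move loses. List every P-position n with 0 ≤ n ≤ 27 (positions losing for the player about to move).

0, 1, 2, 10, 11, 12, 20, 21, 22

n :  0  1  2  3  4  5  6  7  8  9 10 11 12 13 14 15 16 17 18 19 20 21 22 23 24 25 26 27
G :  0  0  0  1  1  1  2  2  2  3  0  0  0  1  1  1  2  2  2  3  0  0  0  1  1  1  2  2
P-positions are exactly the n with G(n) = 0.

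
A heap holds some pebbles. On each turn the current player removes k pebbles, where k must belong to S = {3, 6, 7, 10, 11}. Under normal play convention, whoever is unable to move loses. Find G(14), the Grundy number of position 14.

n :  0  1  2  3  4  5  6  7  8  9 10 11 12 13 14
G :  0  0  0  1  1  1  2  2  2  3  3  3  4  4  0

0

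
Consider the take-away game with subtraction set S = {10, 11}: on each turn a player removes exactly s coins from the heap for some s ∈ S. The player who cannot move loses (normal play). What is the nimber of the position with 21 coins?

n :  0  1  2  3  4  5  6  7  8  9 10 11 12 13 14 15 16 17 18 19 20 21
G :  0  0  0  0  0  0  0  0  0  0  1  1  1  1  1  1  1  1  1  1  2  0

0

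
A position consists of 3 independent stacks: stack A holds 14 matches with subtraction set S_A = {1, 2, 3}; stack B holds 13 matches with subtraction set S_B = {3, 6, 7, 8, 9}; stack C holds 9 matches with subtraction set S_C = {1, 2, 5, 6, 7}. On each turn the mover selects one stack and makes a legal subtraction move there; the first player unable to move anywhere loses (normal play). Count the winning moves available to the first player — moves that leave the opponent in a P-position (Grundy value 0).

Stack A, S = {1, 2, 3}:
n :  0  1  2  3  4  5  6  7  8  9 10 11 12 13 14
G :  0  1  2  3  0  1  2  3  0  1  2  3  0  1  2
G_A(14) = 2.
Stack B, S = {3, 6, 7, 8, 9}:
n :  0  1  2  3  4  5  6  7  8  9 10 11 12 13
G :  0  0  0  1  1  1  2  2  2  3  3  3  0  0
G_B(13) = 0.
Stack C, S = {1, 2, 5, 6, 7}:
n : 0 1 2 3 4 5 6 7 8 9
G : 0 1 2 0 1 2 3 4 5 3
G_C(9) = 3.
Combined Grundy value = 2 ⊕ 0 ⊕ 3 = 1.
A winning move leaves total XOR = 0, i.e. changes one component's Grundy value g to g ⊕ X where X is the current total.
Stack A: need g' = 2⊕1 = 3. Options: 14−1→G=1, 14−2→G=0, 14−3→G=3. Hits: 1.
Stack B: need g' = 0⊕1 = 1. Options: 13−3→G=3, 13−6→G=2, 13−7→G=2, 13−8→G=1, 13−9→G=1. Hits: 2.
Stack C: need g' = 3⊕1 = 2. Options: 9−1→G=5, 9−2→G=4, 9−5→G=1, 9−6→G=0, 9−7→G=2. Hits: 1.

4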